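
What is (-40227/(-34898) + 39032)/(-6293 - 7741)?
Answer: -1362178963/489758532 ≈ -2.7813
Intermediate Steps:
(-40227/(-34898) + 39032)/(-6293 - 7741) = (-40227*(-1/34898) + 39032)/(-14034) = (40227/34898 + 39032)*(-1/14034) = (1362178963/34898)*(-1/14034) = -1362178963/489758532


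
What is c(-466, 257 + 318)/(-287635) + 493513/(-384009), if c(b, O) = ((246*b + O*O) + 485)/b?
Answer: -33033161556782/25735881890595 ≈ -1.2835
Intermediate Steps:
c(b, O) = (485 + O² + 246*b)/b (c(b, O) = ((246*b + O²) + 485)/b = ((O² + 246*b) + 485)/b = (485 + O² + 246*b)/b)
c(-466, 257 + 318)/(-287635) + 493513/(-384009) = ((485 + (257 + 318)² + 246*(-466))/(-466))/(-287635) + 493513/(-384009) = -(485 + 575² - 114636)/466*(-1/287635) + 493513*(-1/384009) = -(485 + 330625 - 114636)/466*(-1/287635) - 493513/384009 = -1/466*216474*(-1/287635) - 493513/384009 = -108237/233*(-1/287635) - 493513/384009 = 108237/67018955 - 493513/384009 = -33033161556782/25735881890595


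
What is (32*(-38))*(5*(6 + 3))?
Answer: -54720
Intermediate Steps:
(32*(-38))*(5*(6 + 3)) = -6080*9 = -1216*45 = -54720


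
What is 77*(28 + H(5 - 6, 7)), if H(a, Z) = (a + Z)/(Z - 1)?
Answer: 2233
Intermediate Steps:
H(a, Z) = (Z + a)/(-1 + Z)
77*(28 + H(5 - 6, 7)) = 77*(28 + (7 + (5 - 6))/(-1 + 7)) = 77*(28 + (7 - 1)/6) = 77*(28 + (1/6)*6) = 77*(28 + 1) = 77*29 = 2233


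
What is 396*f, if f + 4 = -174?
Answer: -70488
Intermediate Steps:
f = -178 (f = -4 - 174 = -178)
396*f = 396*(-178) = -70488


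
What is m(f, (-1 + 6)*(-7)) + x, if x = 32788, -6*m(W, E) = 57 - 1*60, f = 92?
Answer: 65577/2 ≈ 32789.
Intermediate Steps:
m(W, E) = ½ (m(W, E) = -(57 - 1*60)/6 = -(57 - 60)/6 = -⅙*(-3) = ½)
m(f, (-1 + 6)*(-7)) + x = ½ + 32788 = 65577/2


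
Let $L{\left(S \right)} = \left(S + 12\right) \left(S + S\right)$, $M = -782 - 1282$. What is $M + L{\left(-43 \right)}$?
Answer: $602$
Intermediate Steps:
$M = -2064$ ($M = -782 - 1282 = -2064$)
$L{\left(S \right)} = 2 S \left(12 + S\right)$ ($L{\left(S \right)} = \left(12 + S\right) 2 S = 2 S \left(12 + S\right)$)
$M + L{\left(-43 \right)} = -2064 + 2 \left(-43\right) \left(12 - 43\right) = -2064 + 2 \left(-43\right) \left(-31\right) = -2064 + 2666 = 602$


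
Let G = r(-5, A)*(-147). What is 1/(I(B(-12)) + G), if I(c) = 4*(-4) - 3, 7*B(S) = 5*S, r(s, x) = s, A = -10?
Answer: 1/716 ≈ 0.0013966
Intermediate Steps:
B(S) = 5*S/7 (B(S) = (5*S)/7 = 5*S/7)
I(c) = -19 (I(c) = -16 - 3 = -19)
G = 735 (G = -5*(-147) = 735)
1/(I(B(-12)) + G) = 1/(-19 + 735) = 1/716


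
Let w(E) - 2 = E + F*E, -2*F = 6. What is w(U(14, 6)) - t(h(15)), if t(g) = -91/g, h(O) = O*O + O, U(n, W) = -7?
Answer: 3931/240 ≈ 16.379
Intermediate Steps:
F = -3 (F = -1/2*6 = -3)
w(E) = 2 - 2*E (w(E) = 2 + (E - 3*E) = 2 - 2*E)
h(O) = O + O**2 (h(O) = O**2 + O = O + O**2)
w(U(14, 6)) - t(h(15)) = (2 - 2*(-7)) - (-91)/(15*(1 + 15)) = (2 + 14) - (-91)/(15*16) = 16 - (-91)/240 = 16 - 1*(-91/240) = 16 + 91/240 = 3931/240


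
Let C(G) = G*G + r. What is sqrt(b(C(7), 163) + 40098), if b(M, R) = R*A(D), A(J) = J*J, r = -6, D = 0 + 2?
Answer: 5*sqrt(1630) ≈ 201.87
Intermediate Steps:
D = 2
C(G) = -6 + G**2 (C(G) = G*G - 6 = G**2 - 6 = -6 + G**2)
A(J) = J**2
b(M, R) = 4*R (b(M, R) = R*2**2 = R*4 = 4*R)
sqrt(b(C(7), 163) + 40098) = sqrt(4*163 + 40098) = sqrt(652 + 40098) = sqrt(40750) = 5*sqrt(1630)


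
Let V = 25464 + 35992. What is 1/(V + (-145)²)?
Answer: 1/82481 ≈ 1.2124e-5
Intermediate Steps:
V = 61456
1/(V + (-145)²) = 1/(61456 + (-145)²) = 1/(61456 + 21025) = 1/82481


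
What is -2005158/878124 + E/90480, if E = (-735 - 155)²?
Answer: 164786963/25465596 ≈ 6.4710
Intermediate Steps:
E = 792100 (E = (-890)² = 792100)
-2005158/878124 + E/90480 = -2005158/878124 + 792100/90480 = -2005158*1/878124 + 792100*(1/90480) = -334193/146354 + 39605/4524 = 164786963/25465596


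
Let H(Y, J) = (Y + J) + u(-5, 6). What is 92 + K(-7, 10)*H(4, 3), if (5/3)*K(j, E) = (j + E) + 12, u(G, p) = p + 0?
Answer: 209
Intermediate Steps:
u(G, p) = p
H(Y, J) = 6 + J + Y (H(Y, J) = (Y + J) + 6 = (J + Y) + 6 = 6 + J + Y)
K(j, E) = 36/5 + 3*E/5 + 3*j/5 (K(j, E) = 3*((j + E) + 12)/5 = 3*((E + j) + 12)/5 = 3*(12 + E + j)/5 = 36/5 + 3*E/5 + 3*j/5)
92 + K(-7, 10)*H(4, 3) = 92 + (36/5 + (3/5)*10 + (3/5)*(-7))*(6 + 3 + 4) = 92 + (36/5 + 6 - 21/5)*13 = 92 + 9*13 = 92 + 117 = 209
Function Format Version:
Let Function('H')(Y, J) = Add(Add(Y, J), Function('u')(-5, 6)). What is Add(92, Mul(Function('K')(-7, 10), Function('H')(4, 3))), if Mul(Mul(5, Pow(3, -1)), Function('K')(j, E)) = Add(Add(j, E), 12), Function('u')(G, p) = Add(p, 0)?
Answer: 209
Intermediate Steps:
Function('u')(G, p) = p
Function('H')(Y, J) = Add(6, J, Y) (Function('H')(Y, J) = Add(Add(Y, J), 6) = Add(Add(J, Y), 6) = Add(6, J, Y))
Function('K')(j, E) = Add(Rational(36, 5), Mul(Rational(3, 5), E), Mul(Rational(3, 5), j)) (Function('K')(j, E) = Mul(Rational(3, 5), Add(Add(j, E), 12)) = Mul(Rational(3, 5), Add(Add(E, j), 12)) = Mul(Rational(3, 5), Add(12, E, j)) = Add(Rational(36, 5), Mul(Rational(3, 5), E), Mul(Rational(3, 5), j)))
Add(92, Mul(Function('K')(-7, 10), Function('H')(4, 3))) = Add(92, Mul(Add(Rational(36, 5), Mul(Rational(3, 5), 10), Mul(Rational(3, 5), -7)), Add(6, 3, 4))) = Add(92, Mul(Add(Rational(36, 5), 6, Rational(-21, 5)), 13)) = Add(92, Mul(9, 13)) = Add(92, 117) = 209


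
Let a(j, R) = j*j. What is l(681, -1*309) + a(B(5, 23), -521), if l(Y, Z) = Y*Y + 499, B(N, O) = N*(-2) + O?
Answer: 464429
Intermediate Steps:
B(N, O) = O - 2*N (B(N, O) = -2*N + O = O - 2*N)
a(j, R) = j²
l(Y, Z) = 499 + Y² (l(Y, Z) = Y² + 499 = 499 + Y²)
l(681, -1*309) + a(B(5, 23), -521) = (499 + 681²) + (23 - 2*5)² = (499 + 463761) + (23 - 10)² = 464260 + 13² = 464260 + 169 = 464429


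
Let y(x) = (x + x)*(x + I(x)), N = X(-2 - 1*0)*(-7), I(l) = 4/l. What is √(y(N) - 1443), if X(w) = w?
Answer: I*√1043 ≈ 32.296*I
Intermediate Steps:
N = 14 (N = (-2 - 1*0)*(-7) = (-2 + 0)*(-7) = -2*(-7) = 14)
y(x) = 2*x*(x + 4/x) (y(x) = (x + x)*(x + 4/x) = (2*x)*(x + 4/x) = 2*x*(x + 4/x))
√(y(N) - 1443) = √((8 + 2*14²) - 1443) = √((8 + 2*196) - 1443) = √((8 + 392) - 1443) = √(400 - 1443) = √(-1043) = I*√1043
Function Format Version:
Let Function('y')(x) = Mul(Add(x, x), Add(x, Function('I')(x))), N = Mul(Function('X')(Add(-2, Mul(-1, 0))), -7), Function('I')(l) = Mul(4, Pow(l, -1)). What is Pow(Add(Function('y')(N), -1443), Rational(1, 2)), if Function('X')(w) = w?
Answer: Mul(I, Pow(1043, Rational(1, 2))) ≈ Mul(32.296, I)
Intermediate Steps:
N = 14 (N = Mul(Add(-2, Mul(-1, 0)), -7) = Mul(Add(-2, 0), -7) = Mul(-2, -7) = 14)
Function('y')(x) = Mul(2, x, Add(x, Mul(4, Pow(x, -1)))) (Function('y')(x) = Mul(Add(x, x), Add(x, Mul(4, Pow(x, -1)))) = Mul(Mul(2, x), Add(x, Mul(4, Pow(x, -1)))) = Mul(2, x, Add(x, Mul(4, Pow(x, -1)))))
Pow(Add(Function('y')(N), -1443), Rational(1, 2)) = Pow(Add(Add(8, Mul(2, Pow(14, 2))), -1443), Rational(1, 2)) = Pow(Add(Add(8, Mul(2, 196)), -1443), Rational(1, 2)) = Pow(Add(Add(8, 392), -1443), Rational(1, 2)) = Pow(Add(400, -1443), Rational(1, 2)) = Pow(-1043, Rational(1, 2)) = Mul(I, Pow(1043, Rational(1, 2)))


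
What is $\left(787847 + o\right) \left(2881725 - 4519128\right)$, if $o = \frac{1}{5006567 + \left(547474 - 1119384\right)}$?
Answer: $- \frac{1906936570148597480}{1478219} \approx -1.29 \cdot 10^{12}$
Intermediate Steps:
$o = \frac{1}{4434657}$ ($o = \frac{1}{5006567 + \left(547474 - 1119384\right)} = \frac{1}{5006567 - 571910} = \frac{1}{4434657} \approx 2.255 \cdot 10^{-7}$)
$\left(787847 + o\right) \left(2881725 - 4519128\right) = \left(787847 + \frac{1}{4434657}\right) \left(2881725 - 4519128\right) = \frac{3493831213480}{4434657} \left(-1637403\right) = - \frac{1906936570148597480}{1478219}$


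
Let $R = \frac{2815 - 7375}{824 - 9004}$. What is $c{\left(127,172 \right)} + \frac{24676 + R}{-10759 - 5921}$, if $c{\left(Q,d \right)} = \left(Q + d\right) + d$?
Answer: $\frac{400390726}{852765} \approx 469.52$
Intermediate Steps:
$R = \frac{228}{409}$ ($R = - \frac{4560}{-8180} = \left(-4560\right) \left(- \frac{1}{8180}\right) = \frac{228}{409} \approx 0.55746$)
$c{\left(Q,d \right)} = Q + 2 d$
$c{\left(127,172 \right)} + \frac{24676 + R}{-10759 - 5921} = \left(127 + 2 \cdot 172\right) + \frac{24676 + \frac{228}{409}}{-10759 - 5921} = \left(127 + 344\right) + \frac{10092712}{409 \left(-16680\right)} = 471 + \frac{10092712}{409} \left(- \frac{1}{16680}\right) = 471 - \frac{1261589}{852765} = \frac{400390726}{852765}$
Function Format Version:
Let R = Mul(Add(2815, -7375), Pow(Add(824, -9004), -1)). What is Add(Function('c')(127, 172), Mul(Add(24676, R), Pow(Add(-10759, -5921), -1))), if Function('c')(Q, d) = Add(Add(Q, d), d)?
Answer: Rational(400390726, 852765) ≈ 469.52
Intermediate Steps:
R = Rational(228, 409) (R = Mul(-4560, Pow(-8180, -1)) = Mul(-4560, Rational(-1, 8180)) = Rational(228, 409) ≈ 0.55746)
Function('c')(Q, d) = Add(Q, Mul(2, d))
Add(Function('c')(127, 172), Mul(Add(24676, R), Pow(Add(-10759, -5921), -1))) = Add(Add(127, Mul(2, 172)), Mul(Add(24676, Rational(228, 409)), Pow(Add(-10759, -5921), -1))) = Add(Add(127, 344), Mul(Rational(10092712, 409), Pow(-16680, -1))) = Add(471, Mul(Rational(10092712, 409), Rational(-1, 16680))) = Add(471, Rational(-1261589, 852765)) = Rational(400390726, 852765)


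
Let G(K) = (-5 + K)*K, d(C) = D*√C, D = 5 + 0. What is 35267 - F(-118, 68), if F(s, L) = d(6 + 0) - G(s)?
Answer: 49781 - 5*√6 ≈ 49769.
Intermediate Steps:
D = 5
d(C) = 5*√C
G(K) = K*(-5 + K)
F(s, L) = 5*√6 - s*(-5 + s) (F(s, L) = 5*√(6 + 0) - s*(-5 + s) = 5*√6 - s*(-5 + s))
35267 - F(-118, 68) = 35267 - (5*√6 - 1*(-118)*(-5 - 118)) = 35267 - (5*√6 - 1*(-118)*(-123)) = 35267 - (5*√6 - 14514) = 35267 - (-14514 + 5*√6) = 35267 + (14514 - 5*√6) = 49781 - 5*√6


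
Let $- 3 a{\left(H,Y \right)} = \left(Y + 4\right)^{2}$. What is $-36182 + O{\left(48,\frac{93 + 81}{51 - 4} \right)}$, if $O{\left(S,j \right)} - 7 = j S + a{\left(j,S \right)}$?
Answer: $- \frac{5202707}{141} \approx -36899.0$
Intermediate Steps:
$a{\left(H,Y \right)} = - \frac{\left(4 + Y\right)^{2}}{3}$ ($a{\left(H,Y \right)} = - \frac{\left(Y + 4\right)^{2}}{3} = - \frac{\left(4 + Y\right)^{2}}{3}$)
$O{\left(S,j \right)} = 7 - \frac{\left(4 + S\right)^{2}}{3} + S j$ ($O{\left(S,j \right)} = 7 + \left(j S - \frac{\left(4 + S\right)^{2}}{3}\right) = 7 + \left(S j - \frac{\left(4 + S\right)^{2}}{3}\right) = 7 + \left(- \frac{\left(4 + S\right)^{2}}{3} + S j\right) = 7 - \frac{\left(4 + S\right)^{2}}{3} + S j$)
$-36182 + O{\left(48,\frac{93 + 81}{51 - 4} \right)} = -36182 + \left(7 - \frac{\left(4 + 48\right)^{2}}{3} + 48 \frac{93 + 81}{51 - 4}\right) = -36182 + \left(7 - \frac{52^{2}}{3} + 48 \cdot \frac{174}{47}\right) = -36182 + \left(7 - \frac{2704}{3} + 48 \cdot 174 \cdot \frac{1}{47}\right) = -36182 + \left(7 - \frac{2704}{3} + 48 \cdot \frac{174}{47}\right) = -36182 + \left(7 - \frac{2704}{3} + \frac{8352}{47}\right) = -36182 - \frac{101045}{141} = - \frac{5202707}{141}$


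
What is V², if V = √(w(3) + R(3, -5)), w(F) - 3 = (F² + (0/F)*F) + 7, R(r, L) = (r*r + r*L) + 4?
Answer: 17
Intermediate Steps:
R(r, L) = 4 + r² + L*r (R(r, L) = (r² + L*r) + 4 = 4 + r² + L*r)
w(F) = 10 + F² (w(F) = 3 + ((F² + (0/F)*F) + 7) = 3 + ((F² + 0*F) + 7) = 3 + ((F² + 0) + 7) = 3 + (F² + 7) = 3 + (7 + F²) = 10 + F²)
V = √17 (V = √((10 + 3²) + (4 + 3² - 5*3)) = √((10 + 9) + (4 + 9 - 15)) = √(19 - 2) = √17 ≈ 4.1231)
V² = (√17)² = 17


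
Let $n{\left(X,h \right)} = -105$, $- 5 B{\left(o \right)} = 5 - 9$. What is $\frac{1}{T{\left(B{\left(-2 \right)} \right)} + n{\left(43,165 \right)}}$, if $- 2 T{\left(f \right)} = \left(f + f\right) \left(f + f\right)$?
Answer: $- \frac{25}{2657} \approx -0.0094091$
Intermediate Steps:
$B{\left(o \right)} = \frac{4}{5}$ ($B{\left(o \right)} = - \frac{5 - 9}{5} = \left(- \frac{1}{5}\right) \left(-4\right) = \frac{4}{5}$)
$T{\left(f \right)} = - 2 f^{2}$ ($T{\left(f \right)} = - \frac{\left(f + f\right) \left(f + f\right)}{2} = - \frac{2 f 2 f}{2} = - \frac{4 f^{2}}{2} = - 2 f^{2}$)
$\frac{1}{T{\left(B{\left(-2 \right)} \right)} + n{\left(43,165 \right)}} = \frac{1}{- 2 \left(\frac{4}{5}\right)^{2} - 105} = \frac{1}{\left(-2\right) \frac{16}{25} - 105} = \frac{1}{- \frac{32}{25} - 105} = \frac{1}{- \frac{2657}{25}} = - \frac{25}{2657}$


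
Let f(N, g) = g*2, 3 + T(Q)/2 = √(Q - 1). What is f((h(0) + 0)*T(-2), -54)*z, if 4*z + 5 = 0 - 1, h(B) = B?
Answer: 162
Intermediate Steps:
T(Q) = -6 + 2*√(-1 + Q) (T(Q) = -6 + 2*√(Q - 1) = -6 + 2*√(-1 + Q))
f(N, g) = 2*g
z = -3/2 (z = -5/4 + (0 - 1)/4 = -5/4 + (¼)*(-1) = -5/4 - ¼ = -3/2 ≈ -1.5000)
f((h(0) + 0)*T(-2), -54)*z = (2*(-54))*(-3/2) = -108*(-3/2) = 162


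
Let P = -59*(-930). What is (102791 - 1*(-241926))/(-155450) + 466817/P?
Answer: 2682604043/426477075 ≈ 6.2901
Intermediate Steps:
P = 54870
(102791 - 1*(-241926))/(-155450) + 466817/P = (102791 - 1*(-241926))/(-155450) + 466817/54870 = (102791 + 241926)*(-1/155450) + 466817*(1/54870) = 344717*(-1/155450) + 466817/54870 = -344717/155450 + 466817/54870 = 2682604043/426477075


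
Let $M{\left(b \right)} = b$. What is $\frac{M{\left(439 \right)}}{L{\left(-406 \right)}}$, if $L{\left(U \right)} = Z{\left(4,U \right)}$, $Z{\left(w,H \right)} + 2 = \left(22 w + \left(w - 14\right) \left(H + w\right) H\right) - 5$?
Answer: $- \frac{439}{1632039} \approx -0.00026899$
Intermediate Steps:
$Z{\left(w,H \right)} = -7 + 22 w + H \left(-14 + w\right) \left(H + w\right)$ ($Z{\left(w,H \right)} = -2 - \left(5 - 22 w - \left(w - 14\right) \left(H + w\right) H\right) = -2 - \left(5 - 22 w - \left(-14 + w\right) \left(H + w\right) H\right) = -2 - \left(5 - 22 w - H \left(-14 + w\right) \left(H + w\right)\right) = -2 + \left(-5 + 22 w + H \left(-14 + w\right) \left(H + w\right)\right) = -7 + 22 w + H \left(-14 + w\right) \left(H + w\right)$)
$L{\left(U \right)} = 81 - 40 U - 10 U^{2}$ ($L{\left(U \right)} = -7 - 14 U^{2} + 22 \cdot 4 + U 4^{2} + 4 U^{2} - 14 U 4 = -7 - 14 U^{2} + 88 + U 16 + 4 U^{2} - 56 U = -7 - 14 U^{2} + 88 + 16 U + 4 U^{2} - 56 U = 81 - 40 U - 10 U^{2}$)
$\frac{M{\left(439 \right)}}{L{\left(-406 \right)}} = \frac{439}{81 - -16240 - 10 \left(-406\right)^{2}} = \frac{439}{81 + 16240 - 1648360} = \frac{439}{-1632039} = 439 \left(- \frac{1}{1632039}\right) = - \frac{439}{1632039}$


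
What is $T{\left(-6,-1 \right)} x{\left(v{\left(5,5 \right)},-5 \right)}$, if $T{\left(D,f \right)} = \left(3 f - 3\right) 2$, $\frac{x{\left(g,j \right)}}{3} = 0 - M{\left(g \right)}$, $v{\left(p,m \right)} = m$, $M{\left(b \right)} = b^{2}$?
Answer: $900$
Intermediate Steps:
$x{\left(g,j \right)} = - 3 g^{2}$ ($x{\left(g,j \right)} = 3 \left(0 - g^{2}\right) = 3 \left(- g^{2}\right) = - 3 g^{2}$)
$T{\left(D,f \right)} = -6 + 6 f$ ($T{\left(D,f \right)} = \left(-3 + 3 f\right) 2 = -6 + 6 f$)
$T{\left(-6,-1 \right)} x{\left(v{\left(5,5 \right)},-5 \right)} = \left(-6 + 6 \left(-1\right)\right) \left(- 3 \cdot 5^{2}\right) = \left(-6 - 6\right) \left(\left(-3\right) 25\right) = \left(-12\right) \left(-75\right) = 900$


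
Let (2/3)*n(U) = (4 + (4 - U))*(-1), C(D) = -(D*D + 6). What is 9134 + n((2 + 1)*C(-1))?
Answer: 18181/2 ≈ 9090.5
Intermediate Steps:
C(D) = -6 - D² (C(D) = -(D² + 6) = -(6 + D²) = -6 - D²)
n(U) = -12 + 3*U/2 (n(U) = 3*((4 + (4 - U))*(-1))/2 = 3*((8 - U)*(-1))/2 = 3*(-8 + U)/2 = -12 + 3*U/2)
9134 + n((2 + 1)*C(-1)) = 9134 + (-12 + 3*((2 + 1)*(-6 - 1*(-1)²))/2) = 9134 + (-12 + 3*(3*(-6 - 1*1))/2) = 9134 + (-12 + 3*(3*(-6 - 1))/2) = 9134 + (-12 + 3*(3*(-7))/2) = 9134 + (-12 + (3/2)*(-21)) = 9134 + (-12 - 63/2) = 9134 - 87/2 = 18181/2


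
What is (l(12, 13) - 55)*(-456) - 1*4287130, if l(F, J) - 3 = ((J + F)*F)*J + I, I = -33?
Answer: -6026770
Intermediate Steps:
l(F, J) = -30 + F*J*(F + J) (l(F, J) = 3 + (((J + F)*F)*J - 33) = 3 + (((F + J)*F)*J - 33) = 3 + ((F*(F + J))*J - 33) = 3 + (F*J*(F + J) - 33) = 3 + (-33 + F*J*(F + J)) = -30 + F*J*(F + J))
(l(12, 13) - 55)*(-456) - 1*4287130 = ((-30 + 12*13**2 + 13*12**2) - 55)*(-456) - 1*4287130 = ((-30 + 12*169 + 13*144) - 55)*(-456) - 4287130 = ((-30 + 2028 + 1872) - 55)*(-456) - 4287130 = (3870 - 55)*(-456) - 4287130 = 3815*(-456) - 4287130 = -1739640 - 4287130 = -6026770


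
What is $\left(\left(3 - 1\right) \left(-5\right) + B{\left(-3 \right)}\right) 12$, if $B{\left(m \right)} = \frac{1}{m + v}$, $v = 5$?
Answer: $-114$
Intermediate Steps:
$B{\left(m \right)} = \frac{1}{5 + m}$ ($B{\left(m \right)} = \frac{1}{m + 5} = \frac{1}{5 + m}$)
$\left(\left(3 - 1\right) \left(-5\right) + B{\left(-3 \right)}\right) 12 = \left(\left(3 - 1\right) \left(-5\right) + \frac{1}{5 - 3}\right) 12 = \left(2 \left(-5\right) + \frac{1}{2}\right) 12 = \left(-10 + \frac{1}{2}\right) 12 = \left(- \frac{19}{2}\right) 12 = -114$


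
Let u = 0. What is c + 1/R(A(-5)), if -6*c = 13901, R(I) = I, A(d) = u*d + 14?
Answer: -48652/21 ≈ -2316.8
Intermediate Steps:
A(d) = 14 (A(d) = 0*d + 14 = 0 + 14 = 14)
c = -13901/6 (c = -1/6*13901 = -13901/6 ≈ -2316.8)
c + 1/R(A(-5)) = -13901/6 + 1/14 = -48652/21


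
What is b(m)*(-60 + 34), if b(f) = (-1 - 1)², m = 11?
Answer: -104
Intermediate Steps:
b(f) = 4 (b(f) = (-2)² = 4)
b(m)*(-60 + 34) = 4*(-60 + 34) = 4*(-26) = -104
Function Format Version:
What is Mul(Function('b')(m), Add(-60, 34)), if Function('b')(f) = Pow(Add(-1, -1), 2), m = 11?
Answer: -104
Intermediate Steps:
Function('b')(f) = 4 (Function('b')(f) = Pow(-2, 2) = 4)
Mul(Function('b')(m), Add(-60, 34)) = Mul(4, Add(-60, 34)) = Mul(4, -26) = -104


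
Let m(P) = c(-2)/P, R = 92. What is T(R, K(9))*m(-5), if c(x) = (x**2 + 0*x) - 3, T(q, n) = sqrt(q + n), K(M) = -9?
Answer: -sqrt(83)/5 ≈ -1.8221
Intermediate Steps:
T(q, n) = sqrt(n + q)
c(x) = -3 + x**2 (c(x) = (x**2 + 0) - 3 = x**2 - 3 = -3 + x**2)
m(P) = 1/P (m(P) = (-3 + (-2)**2)/P = (-3 + 4)/P = 1/P)
T(R, K(9))*m(-5) = sqrt(-9 + 92)/(-5) = sqrt(83)*(-1/5) = -sqrt(83)/5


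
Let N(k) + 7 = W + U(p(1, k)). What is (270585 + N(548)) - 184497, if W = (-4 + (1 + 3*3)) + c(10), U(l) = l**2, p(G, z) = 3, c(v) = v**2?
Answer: 86196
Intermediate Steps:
W = 106 (W = (-4 + (1 + 3*3)) + 10**2 = (-4 + (1 + 9)) + 100 = (-4 + 10) + 100 = 6 + 100 = 106)
N(k) = 108 (N(k) = -7 + (106 + 3**2) = -7 + (106 + 9) = -7 + 115 = 108)
(270585 + N(548)) - 184497 = (270585 + 108) - 184497 = 270693 - 184497 = 86196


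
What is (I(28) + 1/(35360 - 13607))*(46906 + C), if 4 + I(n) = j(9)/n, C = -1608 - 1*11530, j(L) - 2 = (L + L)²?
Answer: 623792780/2417 ≈ 2.5809e+5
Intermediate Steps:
j(L) = 2 + 4*L² (j(L) = 2 + (L + L)² = 2 + (2*L)² = 2 + 4*L²)
C = -13138 (C = -1608 - 11530 = -13138)
I(n) = -4 + 326/n (I(n) = -4 + (2 + 4*9²)/n = -4 + (2 + 4*81)/n = -4 + (2 + 324)/n = -4 + 326/n)
(I(28) + 1/(35360 - 13607))*(46906 + C) = ((-4 + 326/28) + 1/(35360 - 13607))*(46906 - 13138) = ((-4 + 326*(1/28)) + 1/21753)*33768 = ((-4 + 163/14) + 1/21753)*33768 = (107/14 + 1/21753)*33768 = (2327585/304542)*33768 = 623792780/2417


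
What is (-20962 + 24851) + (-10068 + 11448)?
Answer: 5269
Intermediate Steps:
(-20962 + 24851) + (-10068 + 11448) = 3889 + 1380 = 5269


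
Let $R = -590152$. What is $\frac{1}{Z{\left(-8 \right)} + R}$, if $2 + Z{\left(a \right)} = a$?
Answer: $- \frac{1}{590162} \approx -1.6945 \cdot 10^{-6}$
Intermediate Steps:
$Z{\left(a \right)} = -2 + a$
$\frac{1}{Z{\left(-8 \right)} + R} = \frac{1}{\left(-2 - 8\right) - 590152} = \frac{1}{-10 - 590152} = \frac{1}{-590162} = - \frac{1}{590162}$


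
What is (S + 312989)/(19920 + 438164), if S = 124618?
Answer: 437607/458084 ≈ 0.95530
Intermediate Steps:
(S + 312989)/(19920 + 438164) = (124618 + 312989)/(19920 + 438164) = 437607/458084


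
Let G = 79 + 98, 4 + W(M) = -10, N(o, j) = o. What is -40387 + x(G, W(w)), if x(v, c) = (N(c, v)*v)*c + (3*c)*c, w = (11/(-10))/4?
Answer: -5107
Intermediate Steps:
w = -11/40 (w = (11*(-⅒))*(¼) = -11/10*¼ = -11/40 ≈ -0.27500)
W(M) = -14 (W(M) = -4 - 10 = -14)
G = 177
x(v, c) = 3*c² + v*c² (x(v, c) = (c*v)*c + (3*c)*c = v*c² + 3*c² = 3*c² + v*c²)
-40387 + x(G, W(w)) = -40387 + (-14)²*(3 + 177) = -40387 + 196*180 = -40387 + 35280 = -5107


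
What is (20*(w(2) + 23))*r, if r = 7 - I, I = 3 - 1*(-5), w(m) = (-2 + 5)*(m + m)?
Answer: -700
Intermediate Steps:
w(m) = 6*m (w(m) = 3*(2*m) = 6*m)
I = 8 (I = 3 + 5 = 8)
r = -1 (r = 7 - 1*8 = 7 - 8 = -1)
(20*(w(2) + 23))*r = (20*(6*2 + 23))*(-1) = (20*(12 + 23))*(-1) = (20*35)*(-1) = 700*(-1) = -700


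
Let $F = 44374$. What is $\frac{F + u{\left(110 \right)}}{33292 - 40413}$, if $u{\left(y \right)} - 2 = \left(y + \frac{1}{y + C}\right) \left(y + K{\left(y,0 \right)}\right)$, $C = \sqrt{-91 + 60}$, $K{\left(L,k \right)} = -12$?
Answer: $\frac{2 \left(- 27578 \sqrt{31} + 3033629 i\right)}{7121 \left(\sqrt{31} - 110 i\right)} \approx -7.7457 + 6.3162 \cdot 10^{-6} i$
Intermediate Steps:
$C = i \sqrt{31}$ ($C = \sqrt{-31} = i \sqrt{31} \approx 5.5678 i$)
$u{\left(y \right)} = 2 + \left(-12 + y\right) \left(y + \frac{1}{y + i \sqrt{31}}\right)$ ($u{\left(y \right)} = 2 + \left(y + \frac{1}{y + i \sqrt{31}}\right) \left(y - 12\right) = 2 + \left(y + \frac{1}{y + i \sqrt{31}}\right) \left(-12 + y\right) = 2 + \left(-12 + y\right) \left(y + \frac{1}{y + i \sqrt{31}}\right)$)
$\frac{F + u{\left(110 \right)}}{33292 - 40413} = \frac{44374 + \frac{-12 + 110^{3} - 12 \cdot 110^{2} + 3 \cdot 110 + 2 i \sqrt{31} + i \sqrt{31} \cdot 110^{2} - 12 i 110 \sqrt{31}}{110 + i \sqrt{31}}}{33292 - 40413} = \frac{44374 + \frac{-12 + 1331000 - 145200 + 330 + 2 i \sqrt{31} + i \sqrt{31} \cdot 12100 - 1320 i \sqrt{31}}{110 + i \sqrt{31}}}{-7121} = \left(44374 + \frac{-12 + 1331000 - 145200 + 330 + 2 i \sqrt{31} + 12100 i \sqrt{31} - 1320 i \sqrt{31}}{110 + i \sqrt{31}}\right) \left(- \frac{1}{7121}\right) = \left(44374 + \frac{1186118 + 10782 i \sqrt{31}}{110 + i \sqrt{31}}\right) \left(- \frac{1}{7121}\right) = - \frac{44374}{7121} - \frac{1186118 + 10782 i \sqrt{31}}{7121 \left(110 + i \sqrt{31}\right)}$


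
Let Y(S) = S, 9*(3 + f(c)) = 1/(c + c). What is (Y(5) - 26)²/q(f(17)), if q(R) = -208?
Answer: -441/208 ≈ -2.1202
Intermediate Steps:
f(c) = -3 + 1/(18*c) (f(c) = -3 + 1/(9*(c + c)) = -3 + 1/(9*((2*c))) = -3 + (1/(2*c))/9 = -3 + 1/(18*c))
(Y(5) - 26)²/q(f(17)) = (5 - 26)²/(-208) = (-21)²*(-1/208) = 441*(-1/208) = -441/208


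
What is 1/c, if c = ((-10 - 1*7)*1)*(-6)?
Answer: 1/102 ≈ 0.0098039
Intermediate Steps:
c = 102 (c = ((-10 - 7)*1)*(-6) = -17*1*(-6) = -17*(-6) = 102)
1/c = 1/102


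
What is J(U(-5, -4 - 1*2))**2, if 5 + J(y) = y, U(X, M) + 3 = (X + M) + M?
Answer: 625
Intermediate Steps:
U(X, M) = -3 + X + 2*M (U(X, M) = -3 + ((X + M) + M) = -3 + ((M + X) + M) = -3 + (X + 2*M) = -3 + X + 2*M)
J(y) = -5 + y
J(U(-5, -4 - 1*2))**2 = (-5 + (-3 - 5 + 2*(-4 - 1*2)))**2 = (-5 + (-3 - 5 + 2*(-4 - 2)))**2 = (-5 + (-3 - 5 + 2*(-6)))**2 = (-5 + (-3 - 5 - 12))**2 = (-5 - 20)**2 = (-25)**2 = 625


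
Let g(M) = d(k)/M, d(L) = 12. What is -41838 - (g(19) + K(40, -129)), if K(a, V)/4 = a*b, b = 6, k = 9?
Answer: -813174/19 ≈ -42799.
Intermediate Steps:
K(a, V) = 24*a (K(a, V) = 4*(a*6) = 4*(6*a) = 24*a)
g(M) = 12/M
-41838 - (g(19) + K(40, -129)) = -41838 - (12/19 + 24*40) = -41838 - (12*(1/19) + 960) = -41838 - (12/19 + 960) = -41838 - 1*18252/19 = -41838 - 18252/19 = -813174/19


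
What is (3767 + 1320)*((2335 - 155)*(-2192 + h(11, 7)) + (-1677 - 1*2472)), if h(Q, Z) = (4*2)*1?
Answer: -24240923403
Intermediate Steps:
h(Q, Z) = 8 (h(Q, Z) = 8*1 = 8)
(3767 + 1320)*((2335 - 155)*(-2192 + h(11, 7)) + (-1677 - 1*2472)) = (3767 + 1320)*((2335 - 155)*(-2192 + 8) + (-1677 - 1*2472)) = 5087*(2180*(-2184) + (-1677 - 2472)) = 5087*(-4761120 - 4149) = 5087*(-4765269) = -24240923403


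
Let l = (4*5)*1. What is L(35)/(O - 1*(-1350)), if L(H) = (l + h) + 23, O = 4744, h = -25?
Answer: 9/3047 ≈ 0.0029537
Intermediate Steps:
l = 20 (l = 20*1 = 20)
L(H) = 18 (L(H) = (20 - 25) + 23 = -5 + 23 = 18)
L(35)/(O - 1*(-1350)) = 18/(4744 - 1*(-1350)) = 18/(4744 + 1350) = 18/6094 = 18*(1/6094) = 9/3047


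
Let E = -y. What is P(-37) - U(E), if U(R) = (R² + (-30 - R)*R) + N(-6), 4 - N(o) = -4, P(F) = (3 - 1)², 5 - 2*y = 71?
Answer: 986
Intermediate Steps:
y = -33 (y = 5/2 - ½*71 = 5/2 - 71/2 = -33)
P(F) = 4 (P(F) = 2² = 4)
N(o) = 8 (N(o) = 4 - 1*(-4) = 4 + 4 = 8)
E = 33 (E = -1*(-33) = 33)
U(R) = 8 + R² + R*(-30 - R) (U(R) = (R² + (-30 - R)*R) + 8 = (R² + R*(-30 - R)) + 8 = 8 + R² + R*(-30 - R))
P(-37) - U(E) = 4 - (8 - 30*33) = 4 - (8 - 990) = 4 - 1*(-982) = 4 + 982 = 986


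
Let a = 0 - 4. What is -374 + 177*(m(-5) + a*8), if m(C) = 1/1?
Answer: -5861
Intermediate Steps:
m(C) = 1
a = -4
-374 + 177*(m(-5) + a*8) = -374 + 177*(1 - 4*8) = -374 + 177*(1 - 32) = -374 + 177*(-31) = -374 - 5487 = -5861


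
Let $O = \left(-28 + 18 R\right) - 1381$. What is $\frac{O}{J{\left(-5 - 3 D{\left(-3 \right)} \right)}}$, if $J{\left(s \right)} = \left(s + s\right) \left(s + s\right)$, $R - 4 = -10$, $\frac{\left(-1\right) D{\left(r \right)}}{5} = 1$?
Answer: $- \frac{1517}{400} \approx -3.7925$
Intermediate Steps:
$D{\left(r \right)} = -5$ ($D{\left(r \right)} = \left(-5\right) 1 = -5$)
$R = -6$ ($R = 4 - 10 = -6$)
$J{\left(s \right)} = 4 s^{2}$ ($J{\left(s \right)} = 2 s 2 s = 4 s^{2}$)
$O = -1517$ ($O = \left(-28 + 18 \left(-6\right)\right) - 1381 = \left(-28 - 108\right) - 1381 = -136 - 1381 = -1517$)
$\frac{O}{J{\left(-5 - 3 D{\left(-3 \right)} \right)}} = - \frac{1517}{4 \left(-5 - -15\right)^{2}} = - \frac{1517}{4 \left(-5 + 15\right)^{2}} = - \frac{1517}{4 \cdot 10^{2}} = - \frac{1517}{4 \cdot 100} = - \frac{1517}{400}$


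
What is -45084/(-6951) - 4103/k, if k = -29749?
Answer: 456574623/68928433 ≈ 6.6239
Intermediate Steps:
-45084/(-6951) - 4103/k = -45084/(-6951) - 4103/(-29749) = -45084*(-1/6951) - 4103*(-1/29749) = 15028/2317 + 4103/29749 = 456574623/68928433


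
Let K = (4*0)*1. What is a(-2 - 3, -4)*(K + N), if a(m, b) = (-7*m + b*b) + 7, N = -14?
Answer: -812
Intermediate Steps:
a(m, b) = 7 + b² - 7*m (a(m, b) = (-7*m + b²) + 7 = (b² - 7*m) + 7 = 7 + b² - 7*m)
K = 0 (K = 0*1 = 0)
a(-2 - 3, -4)*(K + N) = (7 + (-4)² - 7*(-2 - 3))*(0 - 14) = (7 + 16 - 7*(-5))*(-14) = (7 + 16 + 35)*(-14) = 58*(-14) = -812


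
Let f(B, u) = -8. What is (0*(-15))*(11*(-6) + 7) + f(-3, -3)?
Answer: -8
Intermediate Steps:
(0*(-15))*(11*(-6) + 7) + f(-3, -3) = (0*(-15))*(11*(-6) + 7) - 8 = 0*(-66 + 7) - 8 = 0*(-59) - 8 = 0 - 8 = -8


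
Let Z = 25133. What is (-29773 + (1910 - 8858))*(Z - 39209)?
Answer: 516884796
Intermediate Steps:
(-29773 + (1910 - 8858))*(Z - 39209) = (-29773 + (1910 - 8858))*(25133 - 39209) = (-29773 - 6948)*(-14076) = -36721*(-14076) = 516884796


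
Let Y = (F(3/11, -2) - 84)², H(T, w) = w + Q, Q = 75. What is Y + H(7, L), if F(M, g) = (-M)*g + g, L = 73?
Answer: 901508/121 ≈ 7450.5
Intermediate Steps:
H(T, w) = 75 + w (H(T, w) = w + 75 = 75 + w)
F(M, g) = g - M*g (F(M, g) = -M*g + g = g - M*g)
Y = 883600/121 (Y = (-2*(1 - 3/11) - 84)² = (-2*8/11 - 84)² = (-16/11 - 84)² = (-940/11)² = 883600/121 ≈ 7302.5)
Y + H(7, L) = 883600/121 + (75 + 73) = 883600/121 + 148 = 901508/121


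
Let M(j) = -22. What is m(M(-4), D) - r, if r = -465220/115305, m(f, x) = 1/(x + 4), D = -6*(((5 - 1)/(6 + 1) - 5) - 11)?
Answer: 63059171/15589236 ≈ 4.0450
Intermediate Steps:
D = 648/7 (D = -6*((4/7 - 5) - 11) = -6*(-31/7 - 11) = -6*(-108/7) = 648/7 ≈ 92.571)
m(f, x) = 1/(4 + x)
r = -93044/23061 (r = -465220*1/115305 = -93044/23061 ≈ -4.0347)
m(M(-4), D) - r = 1/(4 + 648/7) - 1*(-93044/23061) = 1/(676/7) + 93044/23061 = 7/676 + 93044/23061 = 63059171/15589236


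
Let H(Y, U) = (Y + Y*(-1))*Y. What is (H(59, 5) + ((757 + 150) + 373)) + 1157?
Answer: 2437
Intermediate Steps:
H(Y, U) = 0 (H(Y, U) = (Y - Y)*Y = 0*Y = 0)
(H(59, 5) + ((757 + 150) + 373)) + 1157 = (0 + ((757 + 150) + 373)) + 1157 = (0 + (907 + 373)) + 1157 = (0 + 1280) + 1157 = 1280 + 1157 = 2437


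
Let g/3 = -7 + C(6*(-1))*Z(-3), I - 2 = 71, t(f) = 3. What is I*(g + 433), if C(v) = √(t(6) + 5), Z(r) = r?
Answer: 30076 - 1314*√2 ≈ 28218.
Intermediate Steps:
I = 73 (I = 2 + 71 = 73)
C(v) = 2*√2 (C(v) = √(3 + 5) = √8 = 2*√2)
g = -21 - 18*√2 (g = 3*(-7 + (2*√2)*(-3)) = 3*(-7 - 6*√2) = -21 - 18*√2 ≈ -46.456)
I*(g + 433) = 73*((-21 - 18*√2) + 433) = 73*(412 - 18*√2) = 30076 - 1314*√2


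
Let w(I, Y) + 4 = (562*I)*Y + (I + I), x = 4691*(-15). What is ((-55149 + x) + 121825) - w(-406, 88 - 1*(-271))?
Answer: 81910875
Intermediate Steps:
x = -70365
w(I, Y) = -4 + 2*I + 562*I*Y (w(I, Y) = -4 + ((562*I)*Y + (I + I)) = -4 + (562*I*Y + 2*I) = -4 + (2*I + 562*I*Y) = -4 + 2*I + 562*I*Y)
((-55149 + x) + 121825) - w(-406, 88 - 1*(-271)) = ((-55149 - 70365) + 121825) - (-4 + 2*(-406) + 562*(-406)*(88 - 1*(-271))) = (-125514 + 121825) - (-4 - 812 + 562*(-406)*(88 + 271)) = -3689 - (-4 - 812 + 562*(-406)*359) = -3689 - (-4 - 812 - 81913748) = -3689 - 1*(-81914564) = -3689 + 81914564 = 81910875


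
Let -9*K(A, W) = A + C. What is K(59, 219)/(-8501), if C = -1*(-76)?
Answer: 15/8501 ≈ 0.0017645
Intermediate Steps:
C = 76
K(A, W) = -76/9 - A/9 (K(A, W) = -(A + 76)/9 = -(76 + A)/9 = -76/9 - A/9)
K(59, 219)/(-8501) = (-76/9 - 1/9*59)/(-8501) = (-76/9 - 59/9)*(-1/8501) = -15*(-1/8501) = 15/8501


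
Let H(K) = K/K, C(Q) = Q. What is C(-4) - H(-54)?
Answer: -5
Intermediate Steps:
H(K) = 1
C(-4) - H(-54) = -4 - 1*1 = -4 - 1 = -5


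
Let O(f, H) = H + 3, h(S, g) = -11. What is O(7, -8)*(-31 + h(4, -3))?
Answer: 210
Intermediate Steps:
O(f, H) = 3 + H
O(7, -8)*(-31 + h(4, -3)) = (3 - 8)*(-31 - 11) = -5*(-42) = 210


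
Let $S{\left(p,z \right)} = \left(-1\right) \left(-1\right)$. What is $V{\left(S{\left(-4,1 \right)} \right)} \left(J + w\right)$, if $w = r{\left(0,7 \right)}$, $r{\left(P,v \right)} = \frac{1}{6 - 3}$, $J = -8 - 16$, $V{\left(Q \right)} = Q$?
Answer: $- \frac{71}{3} \approx -23.667$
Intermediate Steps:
$S{\left(p,z \right)} = 1$
$J = -24$
$r{\left(P,v \right)} = \frac{1}{3}$
$w = \frac{1}{3} \approx 0.33333$
$V{\left(S{\left(-4,1 \right)} \right)} \left(J + w\right) = 1 \left(-24 + \frac{1}{3}\right) = 1 \left(- \frac{71}{3}\right) = - \frac{71}{3}$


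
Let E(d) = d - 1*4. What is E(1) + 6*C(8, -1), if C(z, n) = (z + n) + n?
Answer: 33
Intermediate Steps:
C(z, n) = z + 2*n (C(z, n) = (n + z) + n = z + 2*n)
E(d) = -4 + d (E(d) = d - 4 = -4 + d)
E(1) + 6*C(8, -1) = (-4 + 1) + 6*(8 + 2*(-1)) = -3 + 6*(8 - 2) = -3 + 6*6 = -3 + 36 = 33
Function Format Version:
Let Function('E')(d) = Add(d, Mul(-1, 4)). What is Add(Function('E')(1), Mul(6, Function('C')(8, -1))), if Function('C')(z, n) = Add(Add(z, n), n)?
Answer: 33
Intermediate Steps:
Function('C')(z, n) = Add(z, Mul(2, n)) (Function('C')(z, n) = Add(Add(n, z), n) = Add(z, Mul(2, n)))
Function('E')(d) = Add(-4, d) (Function('E')(d) = Add(d, -4) = Add(-4, d))
Add(Function('E')(1), Mul(6, Function('C')(8, -1))) = Add(Add(-4, 1), Mul(6, Add(8, Mul(2, -1)))) = Add(-3, Mul(6, Add(8, -2))) = Add(-3, Mul(6, 6)) = Add(-3, 36) = 33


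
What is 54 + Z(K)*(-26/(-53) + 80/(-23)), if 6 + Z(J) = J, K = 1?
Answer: 84036/1219 ≈ 68.938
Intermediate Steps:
Z(J) = -6 + J
54 + Z(K)*(-26/(-53) + 80/(-23)) = 54 + (-6 + 1)*(-26/(-53) + 80/(-23)) = 54 - 5*(-26*(-1/53) + 80*(-1/23)) = 54 - 5*(26/53 - 80/23) = 54 - 5*(-3642/1219) = 54 + 18210/1219 = 84036/1219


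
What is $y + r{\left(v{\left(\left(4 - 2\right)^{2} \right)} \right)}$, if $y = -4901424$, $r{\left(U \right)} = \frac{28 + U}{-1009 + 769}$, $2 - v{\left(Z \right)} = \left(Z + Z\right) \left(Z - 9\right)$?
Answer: $- \frac{117634183}{24} \approx -4.9014 \cdot 10^{6}$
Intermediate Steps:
$v{\left(Z \right)} = 2 - 2 Z \left(-9 + Z\right)$ ($v{\left(Z \right)} = 2 - \left(Z + Z\right) \left(Z - 9\right) = 2 - 2 Z \left(-9 + Z\right)$)
$r{\left(U \right)} = - \frac{7}{60} - \frac{U}{240}$ ($r{\left(U \right)} = \frac{28 + U}{-240} = \left(28 + U\right) \left(- \frac{1}{240}\right) = - \frac{7}{60} - \frac{U}{240}$)
$y + r{\left(v{\left(\left(4 - 2\right)^{2} \right)} \right)} = -4901424 - \left(\frac{7}{60} + \frac{2 - 2 \left(\left(4 - 2\right)^{2}\right)^{2} + 18 \left(4 - 2\right)^{2}}{240}\right) = -4901424 - \left(\frac{7}{60} + \frac{2 - 2 \left(2^{2}\right)^{2} + 18 \cdot 2^{2}}{240}\right) = -4901424 - \left(\frac{7}{60} + \frac{2 - 2 \cdot 4^{2} + 18 \cdot 4}{240}\right) = -4901424 - \left(\frac{7}{60} + \frac{2 - 32 + 72}{240}\right) = -4901424 - \frac{7}{24} = - \frac{117634183}{24}$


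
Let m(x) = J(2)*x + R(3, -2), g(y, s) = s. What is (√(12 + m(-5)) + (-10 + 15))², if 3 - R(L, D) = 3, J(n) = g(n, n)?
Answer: (5 + √2)² ≈ 41.142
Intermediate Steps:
J(n) = n
R(L, D) = 0 (R(L, D) = 3 - 1*3 = 3 - 3 = 0)
m(x) = 2*x (m(x) = 2*x + 0 = 2*x)
(√(12 + m(-5)) + (-10 + 15))² = (√(12 + 2*(-5)) + (-10 + 15))² = (√(12 - 10) + 5)² = (√2 + 5)² = (5 + √2)²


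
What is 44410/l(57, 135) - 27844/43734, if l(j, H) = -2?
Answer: -485570657/21867 ≈ -22206.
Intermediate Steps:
44410/l(57, 135) - 27844/43734 = 44410/(-2) - 27844/43734 = 44410*(-½) - 27844*1/43734 = -22205 - 13922/21867 = -485570657/21867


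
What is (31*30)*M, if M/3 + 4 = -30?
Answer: -94860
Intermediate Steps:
M = -102 (M = -12 + 3*(-30) = -12 - 90 = -102)
(31*30)*M = (31*30)*(-102) = 930*(-102) = -94860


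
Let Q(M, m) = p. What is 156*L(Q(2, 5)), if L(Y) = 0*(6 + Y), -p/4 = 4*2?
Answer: 0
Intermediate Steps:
p = -32 (p = -16*2 = -4*8 = -32)
Q(M, m) = -32
L(Y) = 0
156*L(Q(2, 5)) = 156*0 = 0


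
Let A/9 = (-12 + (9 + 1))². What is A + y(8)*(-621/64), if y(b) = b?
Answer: -333/8 ≈ -41.625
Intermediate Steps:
A = 36 (A = 9*(-12 + (9 + 1))² = 9*(-12 + 10)² = 9*(-2)² = 9*4 = 36)
A + y(8)*(-621/64) = 36 + 8*(-621/64) = 36 - 621/8 = -333/8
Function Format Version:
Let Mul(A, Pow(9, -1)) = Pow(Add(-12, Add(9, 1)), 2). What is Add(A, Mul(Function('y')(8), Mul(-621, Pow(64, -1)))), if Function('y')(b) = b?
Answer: Rational(-333, 8) ≈ -41.625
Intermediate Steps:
A = 36 (A = Mul(9, Pow(Add(-12, Add(9, 1)), 2)) = Mul(9, Pow(Add(-12, 10), 2)) = Mul(9, Pow(-2, 2)) = Mul(9, 4) = 36)
Add(A, Mul(Function('y')(8), Mul(-621, Pow(64, -1)))) = Add(36, Mul(8, Mul(-621, Pow(64, -1)))) = Add(36, Mul(8, Mul(-621, Rational(1, 64)))) = Add(36, Mul(8, Rational(-621, 64))) = Add(36, Rational(-621, 8)) = Rational(-333, 8)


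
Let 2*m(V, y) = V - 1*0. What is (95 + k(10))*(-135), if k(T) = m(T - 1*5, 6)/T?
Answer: -51435/4 ≈ -12859.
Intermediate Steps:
m(V, y) = V/2 (m(V, y) = (V - 1*0)/2 = (V + 0)/2 = V/2)
k(T) = (-5/2 + T/2)/T (k(T) = ((T - 1*5)/2)/T = ((T - 5)/2)/T = ((-5 + T)/2)/T = (-5/2 + T/2)/T)
(95 + k(10))*(-135) = (95 + (½)*(-5 + 10)/10)*(-135) = (95 + (½)*(⅒)*5)*(-135) = (95 + ¼)*(-135) = (381/4)*(-135) = -51435/4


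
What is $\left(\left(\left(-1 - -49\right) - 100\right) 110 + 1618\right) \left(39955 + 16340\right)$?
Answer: $-230922090$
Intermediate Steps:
$\left(\left(\left(-1 - -49\right) - 100\right) 110 + 1618\right) \left(39955 + 16340\right) = \left(\left(\left(-1 + 49\right) - 100\right) 110 + 1618\right) 56295 = \left(\left(48 - 100\right) 110 + 1618\right) 56295 = \left(\left(-52\right) 110 + 1618\right) 56295 = \left(-5720 + 1618\right) 56295 = \left(-4102\right) 56295 = -230922090$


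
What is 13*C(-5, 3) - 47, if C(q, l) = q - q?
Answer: -47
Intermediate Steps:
C(q, l) = 0
13*C(-5, 3) - 47 = 13*0 - 47 = 0 - 47 = -47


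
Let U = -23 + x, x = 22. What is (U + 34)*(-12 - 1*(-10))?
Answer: -66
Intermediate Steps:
U = -1 (U = -23 + 22 = -1)
(U + 34)*(-12 - 1*(-10)) = (-1 + 34)*(-12 - 1*(-10)) = 33*(-12 + 10) = 33*(-2) = -66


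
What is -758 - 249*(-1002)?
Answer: 248740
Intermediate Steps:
-758 - 249*(-1002) = -758 + 249498 = 248740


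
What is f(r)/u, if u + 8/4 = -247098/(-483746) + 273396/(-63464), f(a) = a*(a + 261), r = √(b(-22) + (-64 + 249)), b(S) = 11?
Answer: -14774594519300/22246663279 ≈ -664.13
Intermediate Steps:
r = 14 (r = √(11 + (-64 + 249)) = √(11 + 185) = √196 = 14)
f(a) = a*(261 + a)
u = -22246663279/3837557018 (u = -2 + (-247098/(-483746) + 273396/(-63464)) = -2 + (-247098*(-1/483746) + 273396*(-1/63464)) = -2 + (123549/241873 - 68349/15866) = -2 - 14571549243/3837557018 = -22246663279/3837557018 ≈ -5.7971)
f(r)/u = (14*(261 + 14))/(-22246663279/3837557018) = (14*275)*(-3837557018/22246663279) = 3850*(-3837557018/22246663279) = -14774594519300/22246663279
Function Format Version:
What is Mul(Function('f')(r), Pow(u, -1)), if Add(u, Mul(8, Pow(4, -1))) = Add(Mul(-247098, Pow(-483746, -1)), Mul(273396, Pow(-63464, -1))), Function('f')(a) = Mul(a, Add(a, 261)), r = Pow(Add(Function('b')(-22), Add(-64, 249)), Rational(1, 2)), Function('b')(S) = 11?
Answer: Rational(-14774594519300, 22246663279) ≈ -664.13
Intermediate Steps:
r = 14 (r = Pow(Add(11, Add(-64, 249)), Rational(1, 2)) = Pow(Add(11, 185), Rational(1, 2)) = Pow(196, Rational(1, 2)) = 14)
Function('f')(a) = Mul(a, Add(261, a))
u = Rational(-22246663279, 3837557018) (u = Add(-2, Add(Mul(-247098, Pow(-483746, -1)), Mul(273396, Pow(-63464, -1)))) = Add(-2, Add(Mul(-247098, Rational(-1, 483746)), Mul(273396, Rational(-1, 63464)))) = Add(-2, Add(Rational(123549, 241873), Rational(-68349, 15866))) = Add(-2, Rational(-14571549243, 3837557018)) = Rational(-22246663279, 3837557018) ≈ -5.7971)
Mul(Function('f')(r), Pow(u, -1)) = Mul(Mul(14, Add(261, 14)), Pow(Rational(-22246663279, 3837557018), -1)) = Mul(Mul(14, 275), Rational(-3837557018, 22246663279)) = Mul(3850, Rational(-3837557018, 22246663279)) = Rational(-14774594519300, 22246663279)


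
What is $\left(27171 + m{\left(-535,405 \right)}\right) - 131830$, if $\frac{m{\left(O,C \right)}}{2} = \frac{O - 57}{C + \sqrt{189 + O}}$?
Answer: $\frac{- 104659 \sqrt{346} + 42388079 i}{\sqrt{346} - 405 i} \approx -1.0466 \cdot 10^{5} + 0.13399 i$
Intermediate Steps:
$m{\left(O,C \right)} = \frac{2 \left(-57 + O\right)}{C + \sqrt{189 + O}}$ ($m{\left(O,C \right)} = 2 \frac{O - 57}{C + \sqrt{189 + O}} = 2 \frac{-57 + O}{C + \sqrt{189 + O}} = \frac{2 \left(-57 + O\right)}{C + \sqrt{189 + O}}$)
$\left(27171 + m{\left(-535,405 \right)}\right) - 131830 = \left(27171 + \frac{2 \left(-57 - 535\right)}{405 + \sqrt{189 - 535}}\right) - 131830 = \left(27171 + 2 \frac{1}{405 + \sqrt{-346}} \left(-592\right)\right) - 131830 = \left(27171 + 2 \frac{1}{405 + i \sqrt{346}} \left(-592\right)\right) - 131830 = \left(27171 - \frac{1184}{405 + i \sqrt{346}}\right) - 131830 = -104659 - \frac{1184}{405 + i \sqrt{346}}$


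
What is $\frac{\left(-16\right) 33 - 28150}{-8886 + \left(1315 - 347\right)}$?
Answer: $\frac{14339}{3959} \approx 3.6219$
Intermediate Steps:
$\frac{\left(-16\right) 33 - 28150}{-8886 + \left(1315 - 347\right)} = \frac{-528 - 28150}{-8886 + 968} = - \frac{28678}{-7918} = \left(-28678\right) \left(- \frac{1}{7918}\right) = \frac{14339}{3959}$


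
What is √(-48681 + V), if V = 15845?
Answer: 2*I*√8209 ≈ 181.21*I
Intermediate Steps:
√(-48681 + V) = √(-48681 + 15845) = √(-32836) = 2*I*√8209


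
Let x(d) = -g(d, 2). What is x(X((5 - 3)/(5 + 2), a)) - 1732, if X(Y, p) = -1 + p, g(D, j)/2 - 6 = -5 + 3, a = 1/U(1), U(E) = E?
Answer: -1740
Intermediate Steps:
a = 1 (a = 1/1 = 1*1 = 1)
g(D, j) = 8 (g(D, j) = 12 + 2*(-5 + 3) = 12 + 2*(-2) = 12 - 4 = 8)
x(d) = -8 (x(d) = -1*8 = -8)
x(X((5 - 3)/(5 + 2), a)) - 1732 = -8 - 1732 = -1740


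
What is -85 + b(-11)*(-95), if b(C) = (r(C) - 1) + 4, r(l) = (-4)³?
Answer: 5710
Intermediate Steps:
r(l) = -64
b(C) = -61 (b(C) = (-64 - 1) + 4 = -65 + 4 = -61)
-85 + b(-11)*(-95) = -85 - 61*(-95) = -85 + 5795 = 5710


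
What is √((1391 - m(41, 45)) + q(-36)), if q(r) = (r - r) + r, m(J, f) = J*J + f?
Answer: I*√371 ≈ 19.261*I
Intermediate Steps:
m(J, f) = f + J² (m(J, f) = J² + f = f + J²)
q(r) = r (q(r) = 0 + r = r)
√((1391 - m(41, 45)) + q(-36)) = √((1391 - (45 + 41²)) - 36) = √((1391 - (45 + 1681)) - 36) = √((1391 - 1*1726) - 36) = √((1391 - 1726) - 36) = √(-335 - 36) = √(-371) = I*√371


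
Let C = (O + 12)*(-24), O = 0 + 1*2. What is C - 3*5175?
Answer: -15861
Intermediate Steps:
O = 2 (O = 0 + 2 = 2)
C = -336 (C = (2 + 12)*(-24) = 14*(-24) = -336)
C - 3*5175 = -336 - 3*5175 = -336 - 15525 = -15861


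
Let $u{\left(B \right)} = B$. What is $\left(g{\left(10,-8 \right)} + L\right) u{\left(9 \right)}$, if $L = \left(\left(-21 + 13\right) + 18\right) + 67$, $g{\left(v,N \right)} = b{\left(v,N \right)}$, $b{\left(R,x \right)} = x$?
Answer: $621$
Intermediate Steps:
$g{\left(v,N \right)} = N$
$L = 77$ ($L = \left(-8 + 18\right) + 67 = 10 + 67 = 77$)
$\left(g{\left(10,-8 \right)} + L\right) u{\left(9 \right)} = \left(-8 + 77\right) 9 = 69 \cdot 9 = 621$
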